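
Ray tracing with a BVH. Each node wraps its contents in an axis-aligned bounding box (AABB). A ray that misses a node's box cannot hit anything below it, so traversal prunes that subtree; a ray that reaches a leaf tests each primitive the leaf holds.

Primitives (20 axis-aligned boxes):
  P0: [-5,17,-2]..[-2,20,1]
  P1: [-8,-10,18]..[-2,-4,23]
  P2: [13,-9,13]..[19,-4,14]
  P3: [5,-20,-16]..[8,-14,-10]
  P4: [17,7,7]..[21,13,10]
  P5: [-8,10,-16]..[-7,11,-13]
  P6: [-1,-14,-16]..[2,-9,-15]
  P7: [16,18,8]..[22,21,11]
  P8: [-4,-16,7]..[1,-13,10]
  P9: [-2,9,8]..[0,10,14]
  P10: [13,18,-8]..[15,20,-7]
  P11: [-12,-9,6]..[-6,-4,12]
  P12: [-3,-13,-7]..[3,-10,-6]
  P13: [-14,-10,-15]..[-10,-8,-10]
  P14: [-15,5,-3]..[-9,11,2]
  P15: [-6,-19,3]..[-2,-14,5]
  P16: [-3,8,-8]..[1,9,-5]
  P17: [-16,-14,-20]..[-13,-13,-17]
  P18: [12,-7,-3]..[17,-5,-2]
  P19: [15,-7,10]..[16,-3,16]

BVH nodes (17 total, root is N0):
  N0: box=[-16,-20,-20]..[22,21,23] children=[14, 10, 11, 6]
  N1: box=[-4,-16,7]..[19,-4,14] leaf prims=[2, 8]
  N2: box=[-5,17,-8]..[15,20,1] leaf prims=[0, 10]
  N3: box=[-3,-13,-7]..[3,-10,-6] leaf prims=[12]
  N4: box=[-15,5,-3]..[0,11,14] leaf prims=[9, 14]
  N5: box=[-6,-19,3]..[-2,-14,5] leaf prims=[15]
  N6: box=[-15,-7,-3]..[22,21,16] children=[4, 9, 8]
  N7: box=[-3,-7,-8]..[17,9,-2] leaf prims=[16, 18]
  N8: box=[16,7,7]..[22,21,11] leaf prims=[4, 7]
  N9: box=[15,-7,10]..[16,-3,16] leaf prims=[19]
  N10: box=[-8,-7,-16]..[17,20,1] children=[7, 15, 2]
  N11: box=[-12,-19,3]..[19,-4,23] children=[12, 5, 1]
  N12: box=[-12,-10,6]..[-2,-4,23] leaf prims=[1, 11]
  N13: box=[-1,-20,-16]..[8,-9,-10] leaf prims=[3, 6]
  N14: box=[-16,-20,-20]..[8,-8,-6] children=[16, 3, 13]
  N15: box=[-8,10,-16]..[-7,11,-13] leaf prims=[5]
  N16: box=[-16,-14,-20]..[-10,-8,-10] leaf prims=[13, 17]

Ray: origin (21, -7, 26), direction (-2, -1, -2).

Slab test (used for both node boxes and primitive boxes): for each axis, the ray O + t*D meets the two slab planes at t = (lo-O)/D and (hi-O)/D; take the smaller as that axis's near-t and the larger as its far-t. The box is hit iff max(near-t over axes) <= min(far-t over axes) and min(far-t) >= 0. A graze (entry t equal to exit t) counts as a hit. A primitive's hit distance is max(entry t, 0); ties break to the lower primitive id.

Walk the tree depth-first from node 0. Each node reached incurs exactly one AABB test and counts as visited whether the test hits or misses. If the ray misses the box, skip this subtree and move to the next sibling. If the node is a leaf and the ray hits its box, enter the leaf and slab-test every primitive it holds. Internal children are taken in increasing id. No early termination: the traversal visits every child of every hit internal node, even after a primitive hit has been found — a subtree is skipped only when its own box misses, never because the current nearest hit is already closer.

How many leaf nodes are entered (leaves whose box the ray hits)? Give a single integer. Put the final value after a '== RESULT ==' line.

Walk:
N0 x:[-1/2,37/2] y:[-28,13] z:[3/2,23] -> hit [3/2,13], descend [6, 10, 11, 14]
  N6 x:[-1/2,18] y:[-28,0] z:[5,29/2] -> miss, prune
  N10 x:[2,29/2] y:[-27,0] z:[25/2,21] -> miss, prune
  N11 x:[1,33/2] y:[-3,12] z:[3/2,23/2] -> hit [3/2,23/2], descend [1, 5, 12]
    N1 x:[1,25/2] y:[-3,9] z:[6,19/2] -> hit [6,9] leaf, test {P2(miss), P8(miss)}
    N5 x:[23/2,27/2] y:[7,12] z:[21/2,23/2] -> hit [23/2,23/2] leaf, test {P15@t=23/2}
    N12 x:[23/2,33/2] y:[-3,3] z:[3/2,10] -> miss, prune
  N14 x:[13/2,37/2] y:[1,13] z:[16,23] -> miss, prune

Summary -> nodes [0, 6, 10, 11, 1, 5, 12, 14]; box-tests=8; leaf-entries=2; first=P15

== RESULT ==
2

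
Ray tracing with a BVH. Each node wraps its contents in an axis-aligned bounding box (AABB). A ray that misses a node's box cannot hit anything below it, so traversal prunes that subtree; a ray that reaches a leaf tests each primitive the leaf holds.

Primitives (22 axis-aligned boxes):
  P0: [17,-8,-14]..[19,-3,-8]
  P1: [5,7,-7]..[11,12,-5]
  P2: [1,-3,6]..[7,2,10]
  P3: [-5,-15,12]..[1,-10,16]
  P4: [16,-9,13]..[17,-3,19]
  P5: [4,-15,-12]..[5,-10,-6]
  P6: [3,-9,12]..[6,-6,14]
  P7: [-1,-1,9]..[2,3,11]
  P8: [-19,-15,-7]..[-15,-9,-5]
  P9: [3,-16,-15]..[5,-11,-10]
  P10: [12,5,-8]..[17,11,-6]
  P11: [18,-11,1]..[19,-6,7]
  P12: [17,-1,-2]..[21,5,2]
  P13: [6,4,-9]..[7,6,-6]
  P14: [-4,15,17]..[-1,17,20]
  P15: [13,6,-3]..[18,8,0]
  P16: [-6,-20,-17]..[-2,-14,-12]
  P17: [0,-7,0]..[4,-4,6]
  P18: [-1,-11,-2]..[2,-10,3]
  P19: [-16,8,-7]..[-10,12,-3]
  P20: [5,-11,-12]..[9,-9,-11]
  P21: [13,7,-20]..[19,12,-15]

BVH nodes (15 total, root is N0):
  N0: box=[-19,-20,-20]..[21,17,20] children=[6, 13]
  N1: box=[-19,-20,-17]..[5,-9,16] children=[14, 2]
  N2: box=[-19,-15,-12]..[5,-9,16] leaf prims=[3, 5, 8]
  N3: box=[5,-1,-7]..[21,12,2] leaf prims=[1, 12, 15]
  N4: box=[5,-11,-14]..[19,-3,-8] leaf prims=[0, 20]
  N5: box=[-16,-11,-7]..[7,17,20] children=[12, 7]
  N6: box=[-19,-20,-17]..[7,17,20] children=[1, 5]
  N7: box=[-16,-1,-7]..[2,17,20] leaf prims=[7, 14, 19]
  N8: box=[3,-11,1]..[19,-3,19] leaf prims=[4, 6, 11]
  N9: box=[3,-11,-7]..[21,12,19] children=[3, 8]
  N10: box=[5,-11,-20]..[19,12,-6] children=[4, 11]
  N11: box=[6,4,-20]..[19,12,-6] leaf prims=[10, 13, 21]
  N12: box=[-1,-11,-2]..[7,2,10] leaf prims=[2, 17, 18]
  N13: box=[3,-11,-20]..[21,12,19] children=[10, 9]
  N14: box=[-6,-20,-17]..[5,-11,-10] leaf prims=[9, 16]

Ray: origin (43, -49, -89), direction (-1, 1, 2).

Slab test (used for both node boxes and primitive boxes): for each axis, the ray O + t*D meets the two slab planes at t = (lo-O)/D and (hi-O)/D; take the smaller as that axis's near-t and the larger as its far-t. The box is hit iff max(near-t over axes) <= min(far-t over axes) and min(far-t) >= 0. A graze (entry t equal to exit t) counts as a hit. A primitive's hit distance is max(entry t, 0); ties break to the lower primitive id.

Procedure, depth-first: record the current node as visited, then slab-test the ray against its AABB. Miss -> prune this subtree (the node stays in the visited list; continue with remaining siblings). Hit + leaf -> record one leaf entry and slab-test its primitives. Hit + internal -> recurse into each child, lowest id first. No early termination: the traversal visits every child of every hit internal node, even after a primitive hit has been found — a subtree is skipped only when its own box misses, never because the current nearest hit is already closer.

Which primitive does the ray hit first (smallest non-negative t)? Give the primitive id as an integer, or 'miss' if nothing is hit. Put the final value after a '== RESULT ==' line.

Trace the traversal:
N0 x:[22,62] y:[29,66] z:[69/2,109/2] -> hit [69/2,109/2], descend [6, 13]
  N6 x:[36,62] y:[29,66] z:[36,109/2] -> hit [36,109/2], descend [1, 5]
    N1 x:[38,62] y:[29,40] z:[36,105/2] -> hit [38,40], descend [2, 14]
      N2 x:[38,62] y:[34,40] z:[77/2,105/2] -> hit [77/2,40] leaf, test {P3(miss), P5@t=77/2, P8(miss)}
      N14 x:[38,49] y:[29,38] z:[36,79/2] -> hit [38,38] leaf, test {P9@t=38, P16(miss)}
    N5 x:[36,59] y:[38,66] z:[41,109/2] -> hit [41,109/2], descend [7, 12]
      N7 x:[41,59] y:[48,66] z:[41,109/2] -> hit [48,109/2] leaf, test {P7(miss), P14(miss), P19(miss)}
      N12 x:[36,44] y:[38,51] z:[87/2,99/2] -> hit [87/2,44] leaf, test {P2(miss), P17(miss), P18(miss)}
  N13 x:[22,40] y:[38,61] z:[69/2,54] -> hit [38,40], descend [9, 10]
    N9 x:[22,40] y:[38,61] z:[41,54] -> miss, prune
    N10 x:[24,38] y:[38,61] z:[69/2,83/2] -> hit [38,38], descend [4, 11]
      N4 x:[24,38] y:[38,46] z:[75/2,81/2] -> hit [38,38] leaf, test {P0(miss), P20(miss)}
      N11 x:[24,37] y:[53,61] z:[69/2,83/2] -> miss, prune

Visited [0, 6, 1, 2, 14, 5, 7, 12, 13, 9, 10, 4, 11]. Tests: 13 box, 5 leaf. Nearest: P9.

== RESULT ==
9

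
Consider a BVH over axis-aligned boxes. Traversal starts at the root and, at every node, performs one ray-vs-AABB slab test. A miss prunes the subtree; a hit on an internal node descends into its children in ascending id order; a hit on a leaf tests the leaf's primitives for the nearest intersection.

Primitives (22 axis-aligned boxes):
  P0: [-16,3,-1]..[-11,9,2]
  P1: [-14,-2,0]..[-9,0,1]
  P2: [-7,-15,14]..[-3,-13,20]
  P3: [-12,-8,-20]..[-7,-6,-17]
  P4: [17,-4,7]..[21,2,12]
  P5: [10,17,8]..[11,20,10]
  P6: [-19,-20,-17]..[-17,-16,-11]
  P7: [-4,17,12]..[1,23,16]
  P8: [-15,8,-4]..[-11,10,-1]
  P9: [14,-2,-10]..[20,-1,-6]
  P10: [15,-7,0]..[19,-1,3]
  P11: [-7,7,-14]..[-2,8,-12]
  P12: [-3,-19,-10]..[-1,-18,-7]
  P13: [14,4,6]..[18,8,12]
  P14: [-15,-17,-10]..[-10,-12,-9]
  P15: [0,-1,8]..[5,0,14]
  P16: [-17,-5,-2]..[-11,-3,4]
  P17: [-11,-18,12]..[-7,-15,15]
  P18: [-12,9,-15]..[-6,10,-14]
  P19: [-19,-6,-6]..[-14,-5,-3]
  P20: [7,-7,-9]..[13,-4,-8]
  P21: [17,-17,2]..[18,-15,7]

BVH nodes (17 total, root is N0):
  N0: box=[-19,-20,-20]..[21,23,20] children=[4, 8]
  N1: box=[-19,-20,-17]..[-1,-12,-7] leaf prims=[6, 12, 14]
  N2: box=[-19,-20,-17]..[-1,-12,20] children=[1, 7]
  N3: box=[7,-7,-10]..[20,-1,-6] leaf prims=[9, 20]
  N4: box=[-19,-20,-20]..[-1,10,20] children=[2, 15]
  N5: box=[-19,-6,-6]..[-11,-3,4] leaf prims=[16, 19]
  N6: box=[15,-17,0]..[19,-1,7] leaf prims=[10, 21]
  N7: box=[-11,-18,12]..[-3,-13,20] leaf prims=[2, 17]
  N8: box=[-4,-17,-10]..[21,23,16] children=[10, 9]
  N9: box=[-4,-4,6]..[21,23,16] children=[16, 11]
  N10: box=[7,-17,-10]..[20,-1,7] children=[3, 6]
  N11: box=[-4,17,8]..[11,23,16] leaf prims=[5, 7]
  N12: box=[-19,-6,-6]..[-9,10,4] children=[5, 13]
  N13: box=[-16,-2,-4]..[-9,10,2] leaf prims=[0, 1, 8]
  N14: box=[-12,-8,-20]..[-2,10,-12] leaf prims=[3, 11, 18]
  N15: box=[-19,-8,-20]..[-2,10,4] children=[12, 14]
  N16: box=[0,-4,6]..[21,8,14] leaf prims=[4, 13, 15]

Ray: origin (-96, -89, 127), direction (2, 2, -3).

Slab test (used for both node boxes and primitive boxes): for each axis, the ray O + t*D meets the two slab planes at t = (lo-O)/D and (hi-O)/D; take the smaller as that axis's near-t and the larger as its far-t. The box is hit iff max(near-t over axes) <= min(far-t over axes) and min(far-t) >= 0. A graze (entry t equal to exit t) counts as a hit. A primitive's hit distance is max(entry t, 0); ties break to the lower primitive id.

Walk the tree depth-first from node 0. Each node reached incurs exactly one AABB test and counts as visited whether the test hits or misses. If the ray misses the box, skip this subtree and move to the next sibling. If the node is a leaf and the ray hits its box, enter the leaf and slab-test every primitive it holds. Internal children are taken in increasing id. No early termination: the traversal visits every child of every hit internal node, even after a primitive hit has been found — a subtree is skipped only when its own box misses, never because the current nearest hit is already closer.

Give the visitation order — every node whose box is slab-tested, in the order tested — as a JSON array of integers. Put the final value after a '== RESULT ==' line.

Traverse from the root:
N0 x:[77/2,117/2] y:[69/2,56] z:[107/3,49] -> hit [77/2,49], descend [4, 8]
  N4 x:[77/2,95/2] y:[69/2,99/2] z:[107/3,49] -> hit [77/2,95/2], descend [2, 15]
    N2 x:[77/2,95/2] y:[69/2,77/2] z:[107/3,48] -> hit [77/2,77/2], descend [1, 7]
      N1 x:[77/2,95/2] y:[69/2,77/2] z:[134/3,48] -> miss, prune
      N7 x:[85/2,93/2] y:[71/2,38] z:[107/3,115/3] -> miss, prune
    N15 x:[77/2,47] y:[81/2,99/2] z:[41,49] -> hit [41,47], descend [12, 14]
      N12 x:[77/2,87/2] y:[83/2,99/2] z:[41,133/3] -> hit [83/2,87/2], descend [5, 13]
        N5 x:[77/2,85/2] y:[83/2,43] z:[41,133/3] -> hit [83/2,85/2] leaf, test {P16@t=42, P19(miss)}
        N13 x:[40,87/2] y:[87/2,99/2] z:[125/3,131/3] -> hit [87/2,87/2] leaf, test {P0(miss), P1(miss), P8(miss)}
      N14 x:[42,47] y:[81/2,99/2] z:[139/3,49] -> hit [139/3,47] leaf, test {P3(miss), P11(miss), P18(miss)}
  N8 x:[46,117/2] y:[36,56] z:[37,137/3] -> miss, prune

Visited [0, 4, 2, 1, 7, 15, 12, 5, 13, 14, 8]. Tests: 11 box, 3 leaf. Nearest: P16.

== RESULT ==
[0, 4, 2, 1, 7, 15, 12, 5, 13, 14, 8]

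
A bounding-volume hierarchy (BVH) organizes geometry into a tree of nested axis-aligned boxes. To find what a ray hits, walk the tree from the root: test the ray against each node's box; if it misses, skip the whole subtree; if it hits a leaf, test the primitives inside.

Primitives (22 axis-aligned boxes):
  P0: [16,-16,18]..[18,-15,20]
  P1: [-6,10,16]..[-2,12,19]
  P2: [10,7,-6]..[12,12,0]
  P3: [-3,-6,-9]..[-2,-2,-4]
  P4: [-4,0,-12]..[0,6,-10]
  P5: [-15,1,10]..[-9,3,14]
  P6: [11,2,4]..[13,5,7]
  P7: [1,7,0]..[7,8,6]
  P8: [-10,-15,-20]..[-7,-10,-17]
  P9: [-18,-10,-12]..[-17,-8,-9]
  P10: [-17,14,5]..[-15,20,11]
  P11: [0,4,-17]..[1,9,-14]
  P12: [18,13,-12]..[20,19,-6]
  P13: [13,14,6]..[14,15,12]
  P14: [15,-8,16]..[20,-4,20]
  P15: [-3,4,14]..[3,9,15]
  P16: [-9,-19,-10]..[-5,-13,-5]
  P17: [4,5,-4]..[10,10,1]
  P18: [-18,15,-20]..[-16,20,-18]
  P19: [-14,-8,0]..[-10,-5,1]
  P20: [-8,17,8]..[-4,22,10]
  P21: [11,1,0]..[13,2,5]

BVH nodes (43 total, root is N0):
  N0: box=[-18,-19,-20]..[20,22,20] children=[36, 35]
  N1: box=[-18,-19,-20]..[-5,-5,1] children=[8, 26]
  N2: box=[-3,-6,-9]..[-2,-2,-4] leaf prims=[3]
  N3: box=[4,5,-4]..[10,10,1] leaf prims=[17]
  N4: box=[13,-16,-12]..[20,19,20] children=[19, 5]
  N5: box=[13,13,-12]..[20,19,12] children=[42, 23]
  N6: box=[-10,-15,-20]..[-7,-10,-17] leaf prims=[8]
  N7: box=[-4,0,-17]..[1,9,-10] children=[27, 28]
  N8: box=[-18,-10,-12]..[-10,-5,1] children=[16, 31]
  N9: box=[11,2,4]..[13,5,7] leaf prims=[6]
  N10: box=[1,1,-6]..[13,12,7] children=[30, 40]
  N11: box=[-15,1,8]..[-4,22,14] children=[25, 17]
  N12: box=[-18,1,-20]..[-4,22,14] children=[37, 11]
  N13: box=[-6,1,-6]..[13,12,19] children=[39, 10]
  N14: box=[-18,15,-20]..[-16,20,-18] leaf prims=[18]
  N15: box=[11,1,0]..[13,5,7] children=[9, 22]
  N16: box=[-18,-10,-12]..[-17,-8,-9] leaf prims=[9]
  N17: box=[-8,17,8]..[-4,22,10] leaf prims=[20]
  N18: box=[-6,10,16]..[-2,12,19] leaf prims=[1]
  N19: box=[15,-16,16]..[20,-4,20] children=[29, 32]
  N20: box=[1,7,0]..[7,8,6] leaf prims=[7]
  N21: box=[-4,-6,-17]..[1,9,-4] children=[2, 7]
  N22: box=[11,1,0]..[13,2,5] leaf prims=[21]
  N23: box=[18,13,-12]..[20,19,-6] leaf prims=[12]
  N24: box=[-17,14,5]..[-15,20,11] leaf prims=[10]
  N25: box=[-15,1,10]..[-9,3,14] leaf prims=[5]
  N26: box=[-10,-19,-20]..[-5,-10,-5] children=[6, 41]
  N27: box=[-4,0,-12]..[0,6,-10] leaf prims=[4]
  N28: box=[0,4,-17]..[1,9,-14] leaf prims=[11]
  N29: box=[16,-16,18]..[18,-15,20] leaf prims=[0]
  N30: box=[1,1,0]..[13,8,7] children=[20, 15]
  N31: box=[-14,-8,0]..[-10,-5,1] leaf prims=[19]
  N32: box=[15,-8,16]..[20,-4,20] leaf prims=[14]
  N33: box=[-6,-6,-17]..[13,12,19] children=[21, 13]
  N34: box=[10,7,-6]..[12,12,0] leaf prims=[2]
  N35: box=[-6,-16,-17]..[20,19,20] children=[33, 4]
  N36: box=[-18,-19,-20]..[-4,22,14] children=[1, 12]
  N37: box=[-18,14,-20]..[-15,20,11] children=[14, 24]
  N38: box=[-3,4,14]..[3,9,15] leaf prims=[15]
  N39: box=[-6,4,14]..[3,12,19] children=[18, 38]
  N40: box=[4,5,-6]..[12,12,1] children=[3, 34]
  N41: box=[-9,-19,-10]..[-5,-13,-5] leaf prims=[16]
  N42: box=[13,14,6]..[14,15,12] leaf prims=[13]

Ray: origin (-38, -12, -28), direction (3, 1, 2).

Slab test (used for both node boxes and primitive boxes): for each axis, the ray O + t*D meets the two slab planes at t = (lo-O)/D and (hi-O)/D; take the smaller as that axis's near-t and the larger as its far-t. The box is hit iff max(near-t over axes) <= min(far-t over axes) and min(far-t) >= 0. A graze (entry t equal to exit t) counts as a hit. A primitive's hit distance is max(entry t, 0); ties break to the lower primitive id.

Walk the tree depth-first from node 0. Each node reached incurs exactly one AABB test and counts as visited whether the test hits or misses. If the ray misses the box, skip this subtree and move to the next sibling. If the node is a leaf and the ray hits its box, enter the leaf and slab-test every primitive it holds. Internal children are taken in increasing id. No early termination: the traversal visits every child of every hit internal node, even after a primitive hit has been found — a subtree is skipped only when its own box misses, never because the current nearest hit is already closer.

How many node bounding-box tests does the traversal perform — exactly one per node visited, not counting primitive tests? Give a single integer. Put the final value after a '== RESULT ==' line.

Walk:
N0 x:[20/3,58/3] y:[-7,34] z:[4,24] -> hit [20/3,58/3], descend [35, 36]
  N35 x:[32/3,58/3] y:[-4,31] z:[11/2,24] -> hit [32/3,58/3], descend [4, 33]
    N4 x:[17,58/3] y:[-4,31] z:[8,24] -> hit [17,58/3], descend [5, 19]
      N5 x:[17,58/3] y:[25,31] z:[8,20] -> miss, prune
      N19 x:[53/3,58/3] y:[-4,8] z:[22,24] -> miss, prune
    N33 x:[32/3,17] y:[6,24] z:[11/2,47/2] -> hit [32/3,17], descend [13, 21]
      N13 x:[32/3,17] y:[13,24] z:[11,47/2] -> hit [13,17], descend [10, 39]
        N10 x:[13,17] y:[13,24] z:[11,35/2] -> hit [13,17], descend [30, 40]
          N30 x:[13,17] y:[13,20] z:[14,35/2] -> hit [14,17], descend [15, 20]
            N15 x:[49/3,17] y:[13,17] z:[14,35/2] -> hit [49/3,17], descend [9, 22]
              N9 x:[49/3,17] y:[14,17] z:[16,35/2] -> hit [49/3,17] leaf, test {P6@t=49/3}
              N22 x:[49/3,17] y:[13,14] z:[14,33/2] -> miss, prune
            N20 x:[13,15] y:[19,20] z:[14,17] -> miss, prune
          N40 x:[14,50/3] y:[17,24] z:[11,29/2] -> miss, prune
        N39 x:[32/3,41/3] y:[16,24] z:[21,47/2] -> miss, prune
      N21 x:[34/3,13] y:[6,21] z:[11/2,12] -> hit [34/3,12], descend [2, 7]
        N2 x:[35/3,12] y:[6,10] z:[19/2,12] -> miss, prune
        N7 x:[34/3,13] y:[12,21] z:[11/2,9] -> miss, prune
  N36 x:[20/3,34/3] y:[-7,34] z:[4,21] -> hit [20/3,34/3], descend [1, 12]
    N1 x:[20/3,11] y:[-7,7] z:[4,29/2] -> hit [20/3,7], descend [8, 26]
      N8 x:[20/3,28/3] y:[2,7] z:[8,29/2] -> miss, prune
      N26 x:[28/3,11] y:[-7,2] z:[4,23/2] -> miss, prune
    N12 x:[20/3,34/3] y:[13,34] z:[4,21] -> miss, prune

order=[0, 35, 4, 5, 19, 33, 13, 10, 30, 15, 9, 22, 20, 40, 39, 21, 2, 7, 36, 1, 8, 26, 12]  |boxes|=23  |leaves|=1  hit=P6

== RESULT ==
23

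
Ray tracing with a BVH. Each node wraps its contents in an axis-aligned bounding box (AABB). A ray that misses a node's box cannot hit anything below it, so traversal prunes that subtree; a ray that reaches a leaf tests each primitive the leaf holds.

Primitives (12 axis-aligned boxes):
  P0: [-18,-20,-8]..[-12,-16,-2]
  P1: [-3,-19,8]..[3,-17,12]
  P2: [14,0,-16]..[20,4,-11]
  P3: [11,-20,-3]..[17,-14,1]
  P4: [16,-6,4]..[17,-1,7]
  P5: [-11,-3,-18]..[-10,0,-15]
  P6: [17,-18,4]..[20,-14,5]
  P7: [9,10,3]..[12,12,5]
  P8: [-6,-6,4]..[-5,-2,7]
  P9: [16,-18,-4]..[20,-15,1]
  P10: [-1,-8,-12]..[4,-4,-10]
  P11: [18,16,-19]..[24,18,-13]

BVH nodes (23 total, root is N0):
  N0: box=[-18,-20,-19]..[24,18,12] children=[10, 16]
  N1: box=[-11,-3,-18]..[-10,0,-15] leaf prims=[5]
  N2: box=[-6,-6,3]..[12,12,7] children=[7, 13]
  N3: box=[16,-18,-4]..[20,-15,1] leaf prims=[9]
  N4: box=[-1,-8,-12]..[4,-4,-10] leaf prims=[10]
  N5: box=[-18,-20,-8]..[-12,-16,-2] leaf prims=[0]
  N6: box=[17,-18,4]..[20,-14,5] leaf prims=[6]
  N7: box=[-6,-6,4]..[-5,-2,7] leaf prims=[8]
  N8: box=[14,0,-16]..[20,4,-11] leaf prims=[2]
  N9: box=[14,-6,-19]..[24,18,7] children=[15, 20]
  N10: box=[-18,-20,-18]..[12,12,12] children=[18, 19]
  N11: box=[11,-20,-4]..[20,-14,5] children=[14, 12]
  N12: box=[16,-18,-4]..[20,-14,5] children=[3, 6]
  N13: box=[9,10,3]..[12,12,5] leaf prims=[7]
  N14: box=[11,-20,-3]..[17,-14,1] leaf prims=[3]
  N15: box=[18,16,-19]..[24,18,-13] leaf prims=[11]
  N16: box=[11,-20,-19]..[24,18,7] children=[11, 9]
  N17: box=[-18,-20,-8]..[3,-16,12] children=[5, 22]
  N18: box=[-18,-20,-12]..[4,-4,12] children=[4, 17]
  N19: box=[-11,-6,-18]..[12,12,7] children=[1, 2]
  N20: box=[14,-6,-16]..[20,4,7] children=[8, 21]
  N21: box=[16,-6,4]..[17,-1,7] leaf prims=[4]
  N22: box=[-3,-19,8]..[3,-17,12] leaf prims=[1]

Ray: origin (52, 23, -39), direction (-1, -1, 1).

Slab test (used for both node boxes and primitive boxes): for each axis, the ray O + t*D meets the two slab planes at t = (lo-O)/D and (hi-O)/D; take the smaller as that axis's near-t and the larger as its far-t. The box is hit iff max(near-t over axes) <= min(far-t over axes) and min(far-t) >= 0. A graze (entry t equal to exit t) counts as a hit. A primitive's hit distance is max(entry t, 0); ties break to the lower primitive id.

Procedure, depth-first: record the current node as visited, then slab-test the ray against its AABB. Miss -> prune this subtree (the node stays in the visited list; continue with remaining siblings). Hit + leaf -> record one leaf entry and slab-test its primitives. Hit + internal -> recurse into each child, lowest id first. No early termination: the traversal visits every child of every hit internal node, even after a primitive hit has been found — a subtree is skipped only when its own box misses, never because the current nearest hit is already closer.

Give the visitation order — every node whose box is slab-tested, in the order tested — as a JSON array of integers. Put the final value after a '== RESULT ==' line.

Traverse from the root:
N0 x:[28,70] y:[5,43] z:[20,51] -> hit [28,43], descend [10, 16]
  N10 x:[40,70] y:[11,43] z:[21,51] -> hit [40,43], descend [18, 19]
    N18 x:[48,70] y:[27,43] z:[27,51] -> miss, prune
    N19 x:[40,63] y:[11,29] z:[21,46] -> miss, prune
  N16 x:[28,41] y:[5,43] z:[20,46] -> hit [28,41], descend [9, 11]
    N9 x:[28,38] y:[5,29] z:[20,46] -> hit [28,29], descend [15, 20]
      N15 x:[28,34] y:[5,7] z:[20,26] -> miss, prune
      N20 x:[32,38] y:[19,29] z:[23,46] -> miss, prune
    N11 x:[32,41] y:[37,43] z:[35,44] -> hit [37,41], descend [12, 14]
      N12 x:[32,36] y:[37,41] z:[35,44] -> miss, prune
      N14 x:[35,41] y:[37,43] z:[36,40] -> hit [37,40] leaf, test {P3@t=37}

11 AABB tests over nodes [0, 10, 18, 19, 16, 9, 15, 20, 11, 12, 14]; 1 leaf entered; closest P3.

== RESULT ==
[0, 10, 18, 19, 16, 9, 15, 20, 11, 12, 14]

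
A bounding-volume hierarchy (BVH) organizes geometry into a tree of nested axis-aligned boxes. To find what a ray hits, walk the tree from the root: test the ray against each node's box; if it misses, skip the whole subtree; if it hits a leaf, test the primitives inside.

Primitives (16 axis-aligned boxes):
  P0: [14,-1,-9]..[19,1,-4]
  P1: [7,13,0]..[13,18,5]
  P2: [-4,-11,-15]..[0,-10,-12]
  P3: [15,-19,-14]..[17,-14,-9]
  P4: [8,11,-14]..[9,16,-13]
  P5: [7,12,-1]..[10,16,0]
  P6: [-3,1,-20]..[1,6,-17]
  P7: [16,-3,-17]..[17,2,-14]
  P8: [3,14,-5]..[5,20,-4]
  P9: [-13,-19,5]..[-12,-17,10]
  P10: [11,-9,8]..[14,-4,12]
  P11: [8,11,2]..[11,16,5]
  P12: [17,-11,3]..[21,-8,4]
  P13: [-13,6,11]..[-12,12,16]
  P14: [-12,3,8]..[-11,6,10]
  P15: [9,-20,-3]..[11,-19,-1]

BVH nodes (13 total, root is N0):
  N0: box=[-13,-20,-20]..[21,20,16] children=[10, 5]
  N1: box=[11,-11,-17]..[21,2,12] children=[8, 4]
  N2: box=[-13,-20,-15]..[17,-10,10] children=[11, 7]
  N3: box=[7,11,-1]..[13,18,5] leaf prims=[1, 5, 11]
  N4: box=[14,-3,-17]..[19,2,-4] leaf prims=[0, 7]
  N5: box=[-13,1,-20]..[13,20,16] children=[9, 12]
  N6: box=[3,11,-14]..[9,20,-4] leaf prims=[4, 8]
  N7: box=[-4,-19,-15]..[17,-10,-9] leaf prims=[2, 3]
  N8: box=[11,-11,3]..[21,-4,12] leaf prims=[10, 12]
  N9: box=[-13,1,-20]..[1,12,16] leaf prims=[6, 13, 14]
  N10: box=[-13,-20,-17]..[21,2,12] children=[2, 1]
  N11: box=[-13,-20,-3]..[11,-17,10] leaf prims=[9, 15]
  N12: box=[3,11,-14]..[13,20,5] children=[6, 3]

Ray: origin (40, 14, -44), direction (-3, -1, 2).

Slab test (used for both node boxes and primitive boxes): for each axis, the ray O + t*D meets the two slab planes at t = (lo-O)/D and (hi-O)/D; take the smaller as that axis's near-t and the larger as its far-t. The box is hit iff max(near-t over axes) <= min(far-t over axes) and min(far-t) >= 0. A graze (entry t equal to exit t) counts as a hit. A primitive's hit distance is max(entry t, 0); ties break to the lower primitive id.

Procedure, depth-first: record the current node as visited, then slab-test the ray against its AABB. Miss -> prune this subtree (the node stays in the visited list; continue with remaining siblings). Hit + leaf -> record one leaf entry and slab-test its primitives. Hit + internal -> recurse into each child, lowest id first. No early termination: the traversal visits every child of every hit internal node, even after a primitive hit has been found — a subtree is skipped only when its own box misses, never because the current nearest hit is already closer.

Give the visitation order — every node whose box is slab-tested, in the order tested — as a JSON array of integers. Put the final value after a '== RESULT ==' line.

Trace the traversal:
N0 x:[19/3,53/3] y:[-6,34] z:[12,30] -> hit [12,53/3], descend [5, 10]
  N5 x:[9,53/3] y:[-6,13] z:[12,30] -> hit [12,13], descend [9, 12]
    N9 x:[13,53/3] y:[2,13] z:[12,30] -> hit [13,13] leaf, test {P6@t=13, P13(miss), P14(miss)}
    N12 x:[9,37/3] y:[-6,3] z:[15,49/2] -> miss, prune
  N10 x:[19/3,53/3] y:[12,34] z:[27/2,28] -> hit [27/2,53/3], descend [1, 2]
    N1 x:[19/3,29/3] y:[12,25] z:[27/2,28] -> miss, prune
    N2 x:[23/3,53/3] y:[24,34] z:[29/2,27] -> miss, prune

order=[0, 5, 9, 12, 10, 1, 2]  |boxes|=7  |leaves|=1  hit=P6

== RESULT ==
[0, 5, 9, 12, 10, 1, 2]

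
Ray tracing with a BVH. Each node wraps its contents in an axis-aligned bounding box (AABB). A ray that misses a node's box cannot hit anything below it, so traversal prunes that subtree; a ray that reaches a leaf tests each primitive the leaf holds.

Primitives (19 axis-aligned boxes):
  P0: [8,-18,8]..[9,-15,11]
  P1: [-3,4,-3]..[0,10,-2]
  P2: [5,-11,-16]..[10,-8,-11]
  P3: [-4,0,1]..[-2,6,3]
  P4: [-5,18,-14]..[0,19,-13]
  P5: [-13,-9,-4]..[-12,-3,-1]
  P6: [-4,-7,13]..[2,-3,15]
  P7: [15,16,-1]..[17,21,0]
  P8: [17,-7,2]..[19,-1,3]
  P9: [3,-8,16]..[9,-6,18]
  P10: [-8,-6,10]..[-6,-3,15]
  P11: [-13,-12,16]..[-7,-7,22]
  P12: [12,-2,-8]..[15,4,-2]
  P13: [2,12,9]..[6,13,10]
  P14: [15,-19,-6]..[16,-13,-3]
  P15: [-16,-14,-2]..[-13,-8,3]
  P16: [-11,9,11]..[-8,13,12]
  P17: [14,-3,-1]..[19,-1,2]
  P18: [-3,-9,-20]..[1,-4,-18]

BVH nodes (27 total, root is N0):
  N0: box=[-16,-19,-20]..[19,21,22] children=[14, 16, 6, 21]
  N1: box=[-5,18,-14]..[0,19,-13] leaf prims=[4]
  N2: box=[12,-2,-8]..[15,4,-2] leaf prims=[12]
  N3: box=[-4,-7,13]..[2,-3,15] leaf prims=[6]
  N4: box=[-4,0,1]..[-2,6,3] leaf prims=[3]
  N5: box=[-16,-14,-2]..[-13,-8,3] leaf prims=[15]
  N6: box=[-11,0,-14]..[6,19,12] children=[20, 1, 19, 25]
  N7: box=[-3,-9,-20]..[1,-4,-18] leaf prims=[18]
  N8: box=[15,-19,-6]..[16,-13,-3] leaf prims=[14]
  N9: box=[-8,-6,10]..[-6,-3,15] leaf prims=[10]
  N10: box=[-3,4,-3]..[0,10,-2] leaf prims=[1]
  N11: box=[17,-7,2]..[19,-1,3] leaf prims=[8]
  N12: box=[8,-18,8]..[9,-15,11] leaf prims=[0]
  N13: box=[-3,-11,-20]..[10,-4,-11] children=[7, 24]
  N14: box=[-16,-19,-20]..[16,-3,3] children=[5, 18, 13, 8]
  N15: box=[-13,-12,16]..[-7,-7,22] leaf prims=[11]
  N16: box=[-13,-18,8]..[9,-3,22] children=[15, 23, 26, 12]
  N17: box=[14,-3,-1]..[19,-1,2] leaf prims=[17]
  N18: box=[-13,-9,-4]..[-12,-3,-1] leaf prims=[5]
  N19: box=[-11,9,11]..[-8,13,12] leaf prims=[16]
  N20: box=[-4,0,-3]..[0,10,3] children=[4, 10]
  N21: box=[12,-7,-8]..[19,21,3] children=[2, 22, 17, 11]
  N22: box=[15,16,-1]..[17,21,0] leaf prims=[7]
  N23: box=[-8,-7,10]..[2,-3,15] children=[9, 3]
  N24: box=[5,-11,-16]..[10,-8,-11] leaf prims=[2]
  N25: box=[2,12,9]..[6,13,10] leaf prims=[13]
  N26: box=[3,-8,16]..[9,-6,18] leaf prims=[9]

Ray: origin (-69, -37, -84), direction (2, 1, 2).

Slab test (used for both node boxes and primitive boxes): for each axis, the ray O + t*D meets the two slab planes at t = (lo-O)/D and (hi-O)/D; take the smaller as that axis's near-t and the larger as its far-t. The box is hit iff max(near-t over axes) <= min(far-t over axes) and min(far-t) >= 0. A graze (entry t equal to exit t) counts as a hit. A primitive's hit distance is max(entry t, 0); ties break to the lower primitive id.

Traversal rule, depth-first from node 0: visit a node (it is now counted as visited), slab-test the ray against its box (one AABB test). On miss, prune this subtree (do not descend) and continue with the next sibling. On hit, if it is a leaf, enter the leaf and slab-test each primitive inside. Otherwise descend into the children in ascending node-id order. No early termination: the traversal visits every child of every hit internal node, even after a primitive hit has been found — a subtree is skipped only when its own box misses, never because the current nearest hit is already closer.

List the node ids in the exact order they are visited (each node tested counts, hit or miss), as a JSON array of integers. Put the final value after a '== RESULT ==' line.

Trace the traversal:
N0 x:[53/2,44] y:[18,58] z:[32,53] -> hit [32,44], descend [6, 14, 16, 21]
  N6 x:[29,75/2] y:[37,56] z:[35,48] -> hit [37,75/2], descend [1, 19, 20, 25]
    N1 x:[32,69/2] y:[55,56] z:[35,71/2] -> miss, prune
    N19 x:[29,61/2] y:[46,50] z:[95/2,48] -> miss, prune
    N20 x:[65/2,69/2] y:[37,47] z:[81/2,87/2] -> miss, prune
    N25 x:[71/2,75/2] y:[49,50] z:[93/2,47] -> miss, prune
  N14 x:[53/2,85/2] y:[18,34] z:[32,87/2] -> hit [32,34], descend [5, 8, 13, 18]
    N5 x:[53/2,28] y:[23,29] z:[41,87/2] -> miss, prune
    N8 x:[42,85/2] y:[18,24] z:[39,81/2] -> miss, prune
    N13 x:[33,79/2] y:[26,33] z:[32,73/2] -> hit [33,33], descend [7, 24]
      N7 x:[33,35] y:[28,33] z:[32,33] -> hit [33,33] leaf, test {P18@t=33}
      N24 x:[37,79/2] y:[26,29] z:[34,73/2] -> miss, prune
    N18 x:[28,57/2] y:[28,34] z:[40,83/2] -> miss, prune
  N16 x:[28,39] y:[19,34] z:[46,53] -> miss, prune
  N21 x:[81/2,44] y:[30,58] z:[38,87/2] -> hit [81/2,87/2], descend [2, 11, 17, 22]
    N2 x:[81/2,42] y:[35,41] z:[38,41] -> hit [81/2,41] leaf, test {P12@t=81/2}
    N11 x:[43,44] y:[30,36] z:[43,87/2] -> miss, prune
    N17 x:[83/2,44] y:[34,36] z:[83/2,43] -> miss, prune
    N22 x:[42,43] y:[53,58] z:[83/2,42] -> miss, prune

19 AABB tests over nodes [0, 6, 1, 19, 20, 25, 14, 5, 8, 13, 7, 24, 18, 16, 21, 2, 11, 17, 22]; 2 leaves entered; closest P18.

== RESULT ==
[0, 6, 1, 19, 20, 25, 14, 5, 8, 13, 7, 24, 18, 16, 21, 2, 11, 17, 22]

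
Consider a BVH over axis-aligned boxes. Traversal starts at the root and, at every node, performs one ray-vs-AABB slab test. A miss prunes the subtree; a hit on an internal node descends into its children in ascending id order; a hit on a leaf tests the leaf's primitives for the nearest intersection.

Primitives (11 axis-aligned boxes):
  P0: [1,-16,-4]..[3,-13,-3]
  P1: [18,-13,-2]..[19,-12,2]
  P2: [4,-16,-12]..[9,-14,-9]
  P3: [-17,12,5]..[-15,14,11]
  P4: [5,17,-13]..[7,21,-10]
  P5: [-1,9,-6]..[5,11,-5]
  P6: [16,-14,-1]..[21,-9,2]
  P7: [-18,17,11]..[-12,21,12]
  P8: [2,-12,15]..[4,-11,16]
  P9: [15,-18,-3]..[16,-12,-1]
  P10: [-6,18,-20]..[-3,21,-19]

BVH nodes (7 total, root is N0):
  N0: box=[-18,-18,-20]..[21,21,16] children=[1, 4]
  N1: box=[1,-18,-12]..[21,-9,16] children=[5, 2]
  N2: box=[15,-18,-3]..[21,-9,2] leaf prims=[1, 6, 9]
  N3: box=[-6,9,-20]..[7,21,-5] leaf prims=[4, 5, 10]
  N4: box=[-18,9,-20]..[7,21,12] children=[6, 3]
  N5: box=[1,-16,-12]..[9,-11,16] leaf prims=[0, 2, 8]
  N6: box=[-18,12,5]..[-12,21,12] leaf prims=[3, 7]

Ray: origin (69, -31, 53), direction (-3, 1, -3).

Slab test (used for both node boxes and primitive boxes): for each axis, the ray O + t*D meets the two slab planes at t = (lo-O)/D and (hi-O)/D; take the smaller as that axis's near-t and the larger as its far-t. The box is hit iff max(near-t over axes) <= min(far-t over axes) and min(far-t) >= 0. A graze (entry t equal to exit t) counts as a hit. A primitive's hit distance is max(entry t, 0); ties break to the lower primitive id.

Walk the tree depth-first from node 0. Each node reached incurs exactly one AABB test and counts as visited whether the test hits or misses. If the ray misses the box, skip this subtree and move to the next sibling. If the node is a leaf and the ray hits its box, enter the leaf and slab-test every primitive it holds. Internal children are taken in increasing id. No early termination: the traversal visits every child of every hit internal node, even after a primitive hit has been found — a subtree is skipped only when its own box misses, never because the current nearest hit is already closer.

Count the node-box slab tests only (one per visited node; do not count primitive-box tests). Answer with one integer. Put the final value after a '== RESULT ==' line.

Walk:
N0 x:[16,29] y:[13,52] z:[37/3,73/3] -> hit [16,73/3], descend [1, 4]
  N1 x:[16,68/3] y:[13,22] z:[37/3,65/3] -> hit [16,65/3], descend [2, 5]
    N2 x:[16,18] y:[13,22] z:[17,56/3] -> hit [17,18] leaf, test {P1(miss), P6@t=17, P9@t=18}
    N5 x:[20,68/3] y:[15,20] z:[37/3,65/3] -> hit [20,20] leaf, test {P0(miss), P2(miss), P8(miss)}
  N4 x:[62/3,29] y:[40,52] z:[41/3,73/3] -> miss, prune

Visited [0, 1, 2, 5, 4]. Tests: 5 box, 2 leaf. Nearest: P6.

== RESULT ==
5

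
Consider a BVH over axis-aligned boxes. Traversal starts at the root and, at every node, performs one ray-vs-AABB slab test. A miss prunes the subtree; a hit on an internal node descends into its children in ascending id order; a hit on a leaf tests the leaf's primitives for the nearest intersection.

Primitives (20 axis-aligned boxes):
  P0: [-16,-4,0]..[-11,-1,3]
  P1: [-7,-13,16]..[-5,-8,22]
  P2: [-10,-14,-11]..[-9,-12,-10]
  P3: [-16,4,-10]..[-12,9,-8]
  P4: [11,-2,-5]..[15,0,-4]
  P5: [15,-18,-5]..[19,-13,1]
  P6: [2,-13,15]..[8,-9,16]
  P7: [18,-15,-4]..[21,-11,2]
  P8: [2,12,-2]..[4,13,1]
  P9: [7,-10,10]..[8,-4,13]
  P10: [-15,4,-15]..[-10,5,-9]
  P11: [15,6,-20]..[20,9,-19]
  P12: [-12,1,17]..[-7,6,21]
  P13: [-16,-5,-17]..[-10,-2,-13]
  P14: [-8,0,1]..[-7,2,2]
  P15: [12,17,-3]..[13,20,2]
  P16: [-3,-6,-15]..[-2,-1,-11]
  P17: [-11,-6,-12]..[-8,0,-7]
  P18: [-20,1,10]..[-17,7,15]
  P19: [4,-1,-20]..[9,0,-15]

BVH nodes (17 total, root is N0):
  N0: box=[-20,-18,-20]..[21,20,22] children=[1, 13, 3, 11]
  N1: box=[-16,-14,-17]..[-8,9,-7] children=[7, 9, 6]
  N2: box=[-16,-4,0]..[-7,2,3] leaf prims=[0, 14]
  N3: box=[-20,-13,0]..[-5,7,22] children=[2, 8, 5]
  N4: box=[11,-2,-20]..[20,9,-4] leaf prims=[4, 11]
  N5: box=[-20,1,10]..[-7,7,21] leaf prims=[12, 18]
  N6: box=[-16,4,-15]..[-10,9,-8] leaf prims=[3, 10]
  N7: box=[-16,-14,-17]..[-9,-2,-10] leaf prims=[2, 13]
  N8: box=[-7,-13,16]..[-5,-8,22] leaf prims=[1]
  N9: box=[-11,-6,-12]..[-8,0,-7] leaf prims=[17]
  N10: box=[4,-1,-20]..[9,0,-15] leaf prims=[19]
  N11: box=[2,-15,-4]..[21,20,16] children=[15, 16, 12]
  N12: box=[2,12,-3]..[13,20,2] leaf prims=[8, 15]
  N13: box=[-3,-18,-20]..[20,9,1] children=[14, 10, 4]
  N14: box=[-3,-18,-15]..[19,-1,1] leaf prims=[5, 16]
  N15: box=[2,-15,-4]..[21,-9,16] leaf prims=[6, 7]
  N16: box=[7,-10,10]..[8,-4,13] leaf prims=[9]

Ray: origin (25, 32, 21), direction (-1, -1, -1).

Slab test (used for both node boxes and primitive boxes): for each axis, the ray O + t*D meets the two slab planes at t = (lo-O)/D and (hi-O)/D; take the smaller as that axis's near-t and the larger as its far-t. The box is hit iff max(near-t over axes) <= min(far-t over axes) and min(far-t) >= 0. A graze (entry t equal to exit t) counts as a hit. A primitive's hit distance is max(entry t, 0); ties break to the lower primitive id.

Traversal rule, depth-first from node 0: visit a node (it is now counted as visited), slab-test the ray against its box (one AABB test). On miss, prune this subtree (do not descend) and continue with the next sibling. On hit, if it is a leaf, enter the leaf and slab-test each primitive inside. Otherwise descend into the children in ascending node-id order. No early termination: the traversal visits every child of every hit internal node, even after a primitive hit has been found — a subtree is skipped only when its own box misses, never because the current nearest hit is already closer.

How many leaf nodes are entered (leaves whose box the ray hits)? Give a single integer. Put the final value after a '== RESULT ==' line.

Traverse from the root:
N0 x:[4,45] y:[12,50] z:[-1,41] -> hit [12,41], descend [1, 3, 11, 13]
  N1 x:[33,41] y:[23,46] z:[28,38] -> hit [33,38], descend [6, 7, 9]
    N6 x:[35,41] y:[23,28] z:[29,36] -> miss, prune
    N7 x:[34,41] y:[34,46] z:[31,38] -> hit [34,38] leaf, test {P2(miss), P13@t=35}
    N9 x:[33,36] y:[32,38] z:[28,33] -> hit [33,33] leaf, test {P17@t=33}
  N3 x:[30,45] y:[25,45] z:[-1,21] -> miss, prune
  N11 x:[4,23] y:[12,47] z:[5,25] -> hit [12,23], descend [12, 15, 16]
    N12 x:[12,23] y:[12,20] z:[19,24] -> hit [19,20] leaf, test {P8(miss), P15(miss)}
    N15 x:[4,23] y:[41,47] z:[5,25] -> miss, prune
    N16 x:[17,18] y:[36,42] z:[8,11] -> miss, prune
  N13 x:[5,28] y:[23,50] z:[20,41] -> hit [23,28], descend [4, 10, 14]
    N4 x:[5,14] y:[23,34] z:[25,41] -> miss, prune
    N10 x:[16,21] y:[32,33] z:[36,41] -> miss, prune
    N14 x:[6,28] y:[33,50] z:[20,36] -> miss, prune

order=[0, 1, 6, 7, 9, 3, 11, 12, 15, 16, 13, 4, 10, 14]  |boxes|=14  |leaves|=3  hit=P17

== RESULT ==
3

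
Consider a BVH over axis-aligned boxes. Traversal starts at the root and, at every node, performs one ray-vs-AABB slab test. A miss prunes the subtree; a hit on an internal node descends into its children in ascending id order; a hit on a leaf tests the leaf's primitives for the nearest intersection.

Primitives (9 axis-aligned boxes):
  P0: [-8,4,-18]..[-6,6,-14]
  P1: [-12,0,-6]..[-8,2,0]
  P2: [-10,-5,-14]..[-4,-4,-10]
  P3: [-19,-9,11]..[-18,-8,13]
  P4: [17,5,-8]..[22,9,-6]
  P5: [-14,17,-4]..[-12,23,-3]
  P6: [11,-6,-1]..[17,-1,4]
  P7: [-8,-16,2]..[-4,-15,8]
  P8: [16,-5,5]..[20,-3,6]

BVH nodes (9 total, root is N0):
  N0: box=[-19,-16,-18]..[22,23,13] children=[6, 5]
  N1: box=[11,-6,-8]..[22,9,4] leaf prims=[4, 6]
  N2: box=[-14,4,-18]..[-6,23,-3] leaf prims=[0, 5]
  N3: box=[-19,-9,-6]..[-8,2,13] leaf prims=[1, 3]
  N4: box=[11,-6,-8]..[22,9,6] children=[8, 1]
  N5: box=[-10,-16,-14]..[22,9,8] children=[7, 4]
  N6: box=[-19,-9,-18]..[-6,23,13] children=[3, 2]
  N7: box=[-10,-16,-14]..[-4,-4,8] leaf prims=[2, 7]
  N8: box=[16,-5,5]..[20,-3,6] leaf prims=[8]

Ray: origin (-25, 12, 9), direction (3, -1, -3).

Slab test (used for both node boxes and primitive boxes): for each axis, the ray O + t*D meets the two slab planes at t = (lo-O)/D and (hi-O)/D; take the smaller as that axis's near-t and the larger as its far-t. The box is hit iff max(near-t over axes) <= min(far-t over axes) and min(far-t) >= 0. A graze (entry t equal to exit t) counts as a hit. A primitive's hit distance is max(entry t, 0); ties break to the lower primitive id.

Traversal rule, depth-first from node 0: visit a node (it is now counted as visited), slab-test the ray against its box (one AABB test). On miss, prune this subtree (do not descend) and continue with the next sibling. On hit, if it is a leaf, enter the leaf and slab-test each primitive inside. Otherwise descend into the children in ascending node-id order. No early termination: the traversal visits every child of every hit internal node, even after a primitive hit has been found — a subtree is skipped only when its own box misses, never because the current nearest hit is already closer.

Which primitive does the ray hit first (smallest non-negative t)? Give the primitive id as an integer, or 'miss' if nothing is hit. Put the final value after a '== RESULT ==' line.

Walk:
N0 x:[2,47/3] y:[-11,28] z:[-4/3,9] -> hit [2,9], descend [5, 6]
  N5 x:[5,47/3] y:[3,28] z:[1/3,23/3] -> hit [5,23/3], descend [4, 7]
    N4 x:[12,47/3] y:[3,18] z:[1,17/3] -> miss, prune
    N7 x:[5,7] y:[16,28] z:[1/3,23/3] -> miss, prune
  N6 x:[2,19/3] y:[-11,21] z:[-4/3,9] -> hit [2,19/3], descend [2, 3]
    N2 x:[11/3,19/3] y:[-11,8] z:[4,9] -> hit [4,19/3] leaf, test {P0(miss), P5(miss)}
    N3 x:[2,17/3] y:[10,21] z:[-4/3,5] -> miss, prune

Visited [0, 5, 4, 7, 6, 2, 3]. Tests: 7 box, 1 leaf. Nearest: miss.

== RESULT ==
miss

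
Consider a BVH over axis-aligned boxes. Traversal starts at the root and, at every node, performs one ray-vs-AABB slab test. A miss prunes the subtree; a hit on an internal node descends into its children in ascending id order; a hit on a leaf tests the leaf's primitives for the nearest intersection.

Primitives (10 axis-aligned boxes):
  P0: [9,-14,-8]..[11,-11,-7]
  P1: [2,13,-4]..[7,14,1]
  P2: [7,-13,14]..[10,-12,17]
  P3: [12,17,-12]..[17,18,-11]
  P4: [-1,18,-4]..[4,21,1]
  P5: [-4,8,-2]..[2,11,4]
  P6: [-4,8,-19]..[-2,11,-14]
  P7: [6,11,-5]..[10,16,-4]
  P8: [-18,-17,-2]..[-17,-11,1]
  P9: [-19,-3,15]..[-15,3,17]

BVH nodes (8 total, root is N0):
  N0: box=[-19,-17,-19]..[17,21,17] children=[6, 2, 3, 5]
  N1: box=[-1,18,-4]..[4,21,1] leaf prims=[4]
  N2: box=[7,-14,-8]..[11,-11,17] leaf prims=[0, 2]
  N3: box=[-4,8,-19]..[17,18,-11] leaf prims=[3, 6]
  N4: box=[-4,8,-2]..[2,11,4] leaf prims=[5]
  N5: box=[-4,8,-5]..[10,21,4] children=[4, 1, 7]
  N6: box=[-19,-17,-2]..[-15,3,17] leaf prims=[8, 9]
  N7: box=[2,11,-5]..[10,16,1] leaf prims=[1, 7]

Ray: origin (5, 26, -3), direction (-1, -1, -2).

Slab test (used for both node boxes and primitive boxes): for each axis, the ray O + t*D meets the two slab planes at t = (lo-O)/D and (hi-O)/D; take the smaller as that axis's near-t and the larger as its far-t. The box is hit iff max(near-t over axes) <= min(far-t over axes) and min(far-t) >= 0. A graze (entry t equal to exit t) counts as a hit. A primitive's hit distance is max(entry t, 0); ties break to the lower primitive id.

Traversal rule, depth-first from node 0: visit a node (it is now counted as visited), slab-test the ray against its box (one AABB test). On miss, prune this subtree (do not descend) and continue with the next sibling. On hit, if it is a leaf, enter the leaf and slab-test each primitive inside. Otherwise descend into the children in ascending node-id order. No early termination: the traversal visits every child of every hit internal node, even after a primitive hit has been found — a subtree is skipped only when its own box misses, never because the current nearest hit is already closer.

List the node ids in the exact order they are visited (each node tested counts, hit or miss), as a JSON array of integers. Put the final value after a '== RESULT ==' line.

Trace the traversal:
N0 x:[-12,24] y:[5,43] z:[-10,8] -> hit [5,8], descend [2, 3, 5, 6]
  N2 x:[-6,-2] y:[37,40] z:[-10,5/2] -> miss, prune
  N3 x:[-12,9] y:[8,18] z:[4,8] -> hit [8,8] leaf, test {P3(miss), P6(miss)}
  N5 x:[-5,9] y:[5,18] z:[-7/2,1] -> miss, prune
  N6 x:[20,24] y:[23,43] z:[-10,-1/2] -> miss, prune

Summary -> nodes [0, 2, 3, 5, 6]; box-tests=5; leaf-entries=1; first=miss

== RESULT ==
[0, 2, 3, 5, 6]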